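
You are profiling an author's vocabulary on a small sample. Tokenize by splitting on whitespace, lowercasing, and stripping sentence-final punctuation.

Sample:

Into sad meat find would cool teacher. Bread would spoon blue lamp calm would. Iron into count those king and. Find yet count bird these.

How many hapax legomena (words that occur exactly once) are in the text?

Frequencies: would:3, into:2, find:2, count:2, sad:1, meat:1, cool:1, teacher:1, bread:1, spoon:1, blue:1, lamp:1, calm:1, iron:1, those:1, king:1, and:1, yet:1, bird:1, these:1
Hapax (freq=1): and, bird, blue, bread, calm, cool, iron, king, lamp, meat, sad, spoon, teacher, these, those, yet

16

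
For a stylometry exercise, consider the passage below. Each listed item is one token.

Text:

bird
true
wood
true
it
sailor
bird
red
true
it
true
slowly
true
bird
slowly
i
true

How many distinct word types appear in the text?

8

Distinct types: {bird, i, it, red, sailor, slowly, true, wood}
V = 8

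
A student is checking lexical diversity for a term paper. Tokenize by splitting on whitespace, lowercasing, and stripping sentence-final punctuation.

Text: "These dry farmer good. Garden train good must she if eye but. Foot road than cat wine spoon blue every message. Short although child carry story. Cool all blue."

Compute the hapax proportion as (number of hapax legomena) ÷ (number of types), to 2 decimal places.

Frequencies: good:2, blue:2, these:1, dry:1, farmer:1, garden:1, train:1, must:1, she:1, if:1, eye:1, but:1, foot:1, road:1, than:1, cat:1, wine:1, spoon:1, every:1, message:1, … (7 more, each freq 1)
Hapax count = 25; type count = 27.
Ratio = 25 / 27 = 0.93

0.93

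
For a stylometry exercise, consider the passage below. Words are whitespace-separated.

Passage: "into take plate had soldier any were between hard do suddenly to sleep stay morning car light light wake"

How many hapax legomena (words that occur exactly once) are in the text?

17

Frequencies: light:2, into:1, take:1, plate:1, had:1, soldier:1, any:1, were:1, between:1, hard:1, do:1, suddenly:1, to:1, sleep:1, stay:1, morning:1, car:1, wake:1
Hapax (freq=1): any, between, car, do, had, hard, into, morning, plate, sleep, soldier, stay, suddenly, take, to, wake, were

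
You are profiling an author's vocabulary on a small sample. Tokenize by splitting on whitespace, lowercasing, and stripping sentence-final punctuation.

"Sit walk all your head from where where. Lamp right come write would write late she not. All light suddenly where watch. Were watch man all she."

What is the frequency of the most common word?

Frequencies: all:3, where:3, write:2, she:2, watch:2, sit:1, walk:1, your:1, head:1, from:1, lamp:1, right:1, come:1, would:1, late:1, not:1, light:1, suddenly:1, were:1, man:1
Most common: 'all' with frequency 3.

3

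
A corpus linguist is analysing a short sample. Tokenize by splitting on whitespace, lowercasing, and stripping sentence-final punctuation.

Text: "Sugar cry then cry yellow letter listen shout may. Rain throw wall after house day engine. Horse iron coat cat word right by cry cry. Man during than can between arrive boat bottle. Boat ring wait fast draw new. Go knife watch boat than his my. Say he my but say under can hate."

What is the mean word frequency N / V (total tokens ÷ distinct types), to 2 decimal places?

N = 54 tokens, V = 45 types.
Mean frequency = N / V = 54 / 45 = 1.20

1.20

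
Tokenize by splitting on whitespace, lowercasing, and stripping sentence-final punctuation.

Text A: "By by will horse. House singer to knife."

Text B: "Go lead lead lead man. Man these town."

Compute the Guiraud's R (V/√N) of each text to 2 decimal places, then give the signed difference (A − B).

A: V=7, N=8, R=2.47
B: V=5, N=8, R=1.77
Difference = 2.47 − 1.77 = 0.70

0.70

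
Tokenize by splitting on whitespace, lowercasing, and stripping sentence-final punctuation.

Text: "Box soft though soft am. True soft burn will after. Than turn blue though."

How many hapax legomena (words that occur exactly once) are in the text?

9

Frequencies: soft:3, though:2, box:1, am:1, true:1, burn:1, will:1, after:1, than:1, turn:1, blue:1
Hapax (freq=1): after, am, blue, box, burn, than, true, turn, will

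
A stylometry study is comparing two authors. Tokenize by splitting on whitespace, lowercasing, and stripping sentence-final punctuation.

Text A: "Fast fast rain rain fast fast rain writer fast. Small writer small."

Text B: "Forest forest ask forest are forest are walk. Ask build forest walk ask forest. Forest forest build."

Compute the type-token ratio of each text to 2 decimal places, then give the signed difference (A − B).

TTR(A) = 4/12 = 0.33
TTR(B) = 5/17 = 0.29
Difference = 0.33 − 0.29 = 0.04

0.04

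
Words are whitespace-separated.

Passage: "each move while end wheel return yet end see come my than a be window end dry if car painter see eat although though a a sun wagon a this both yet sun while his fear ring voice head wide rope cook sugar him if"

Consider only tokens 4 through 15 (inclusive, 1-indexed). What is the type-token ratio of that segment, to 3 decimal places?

Segment tokens 4–15: end, wheel, return, yet, end, see, come, my, than, a, be, window
Segment N = 12, segment V = 11.
TTR = 11 / 12 = 0.917

0.917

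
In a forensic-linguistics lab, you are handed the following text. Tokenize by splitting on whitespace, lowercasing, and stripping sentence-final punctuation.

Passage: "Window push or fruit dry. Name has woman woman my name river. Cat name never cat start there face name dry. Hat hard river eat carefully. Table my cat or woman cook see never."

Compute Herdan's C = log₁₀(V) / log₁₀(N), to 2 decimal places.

0.88

N = 34, V = 22.
log₁₀(V) = 1.342423, log₁₀(N) = 1.531479
C = 1.342423 / 1.531479 = 0.88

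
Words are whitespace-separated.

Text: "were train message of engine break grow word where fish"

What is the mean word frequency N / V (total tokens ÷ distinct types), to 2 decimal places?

1.00

N = 10 tokens, V = 10 types.
Mean frequency = N / V = 10 / 10 = 1.00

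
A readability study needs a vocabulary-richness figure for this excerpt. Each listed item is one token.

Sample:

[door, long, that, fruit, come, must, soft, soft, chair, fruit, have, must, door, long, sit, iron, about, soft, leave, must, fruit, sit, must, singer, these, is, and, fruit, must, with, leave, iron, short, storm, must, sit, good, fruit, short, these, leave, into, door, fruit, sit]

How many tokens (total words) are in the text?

45

Tokens: door, long, that, fruit, come, must, soft, soft, chair, fruit, have, must, door, long, sit, iron, about, soft, leave, must, fruit, sit, must, singer, these, is, and, fruit, must, with, leave, iron, short, storm, must, sit, good, fruit, short, these, leave, into, door, fruit, sit
N = 45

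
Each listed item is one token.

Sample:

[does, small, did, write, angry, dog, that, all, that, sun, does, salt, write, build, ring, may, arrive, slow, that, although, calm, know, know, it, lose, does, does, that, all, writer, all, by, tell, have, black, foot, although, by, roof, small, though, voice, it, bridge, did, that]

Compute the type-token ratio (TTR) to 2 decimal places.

N = 46 tokens, V = 30 types.
TTR = V / N = 30 / 46 = 0.65

0.65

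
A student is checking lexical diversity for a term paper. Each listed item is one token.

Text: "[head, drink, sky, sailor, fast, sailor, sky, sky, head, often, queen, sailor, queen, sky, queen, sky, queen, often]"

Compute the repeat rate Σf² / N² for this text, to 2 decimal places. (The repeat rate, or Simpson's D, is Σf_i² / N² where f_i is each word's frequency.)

0.19

Frequencies: sky:5, queen:4, sailor:3, head:2, often:2, drink:1, fast:1
Σf² = 60; N² = 324
Repeat rate = 60 / 324 = 0.19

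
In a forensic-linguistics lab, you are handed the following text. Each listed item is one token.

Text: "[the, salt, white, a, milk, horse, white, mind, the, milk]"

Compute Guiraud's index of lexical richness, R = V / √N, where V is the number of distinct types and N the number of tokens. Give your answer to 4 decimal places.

2.2136

N = 10, V = 7.
√N = 3.162278
R = 7 / 3.162278 = 2.2136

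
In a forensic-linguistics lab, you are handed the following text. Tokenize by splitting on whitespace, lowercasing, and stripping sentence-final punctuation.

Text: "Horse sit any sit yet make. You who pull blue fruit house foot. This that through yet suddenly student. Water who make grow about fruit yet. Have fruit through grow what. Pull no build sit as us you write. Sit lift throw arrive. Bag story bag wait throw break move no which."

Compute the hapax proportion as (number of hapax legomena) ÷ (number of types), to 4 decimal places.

0.6667

Frequencies: sit:4, yet:3, fruit:3, make:2, you:2, who:2, pull:2, through:2, grow:2, no:2, throw:2, bag:2, horse:1, any:1, blue:1, house:1, foot:1, this:1, that:1, suddenly:1, … (16 more, each freq 1)
Hapax count = 24; type count = 36.
Ratio = 24 / 36 = 0.6667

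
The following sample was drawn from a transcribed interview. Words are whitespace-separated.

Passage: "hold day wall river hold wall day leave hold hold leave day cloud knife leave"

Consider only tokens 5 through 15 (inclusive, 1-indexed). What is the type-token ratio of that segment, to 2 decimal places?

0.55

Segment tokens 5–15: hold, wall, day, leave, hold, hold, leave, day, cloud, knife, leave
Segment N = 11, segment V = 6.
TTR = 6 / 11 = 0.55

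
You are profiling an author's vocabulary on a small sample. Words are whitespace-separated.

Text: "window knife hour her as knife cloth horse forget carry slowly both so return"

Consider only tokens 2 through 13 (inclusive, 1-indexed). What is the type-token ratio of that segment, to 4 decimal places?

Segment tokens 2–13: knife, hour, her, as, knife, cloth, horse, forget, carry, slowly, both, so
Segment N = 12, segment V = 11.
TTR = 11 / 12 = 0.9167

0.9167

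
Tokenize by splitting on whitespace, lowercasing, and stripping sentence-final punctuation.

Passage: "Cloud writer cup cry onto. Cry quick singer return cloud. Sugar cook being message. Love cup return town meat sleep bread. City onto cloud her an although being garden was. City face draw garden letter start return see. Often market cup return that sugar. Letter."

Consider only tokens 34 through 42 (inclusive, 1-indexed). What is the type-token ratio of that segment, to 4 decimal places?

0.8889

Segment tokens 34–42: garden, letter, start, return, see, often, market, cup, return
Segment N = 9, segment V = 8.
TTR = 8 / 9 = 0.8889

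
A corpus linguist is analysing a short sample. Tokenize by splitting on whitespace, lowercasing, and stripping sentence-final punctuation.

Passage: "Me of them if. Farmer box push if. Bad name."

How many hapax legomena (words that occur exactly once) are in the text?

Frequencies: if:2, me:1, of:1, them:1, farmer:1, box:1, push:1, bad:1, name:1
Hapax (freq=1): bad, box, farmer, me, name, of, push, them

8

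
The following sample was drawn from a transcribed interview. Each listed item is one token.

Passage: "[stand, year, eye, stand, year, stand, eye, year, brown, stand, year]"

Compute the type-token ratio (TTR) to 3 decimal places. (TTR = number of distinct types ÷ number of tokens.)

0.364

N = 11 tokens, V = 4 types.
TTR = V / N = 4 / 11 = 0.364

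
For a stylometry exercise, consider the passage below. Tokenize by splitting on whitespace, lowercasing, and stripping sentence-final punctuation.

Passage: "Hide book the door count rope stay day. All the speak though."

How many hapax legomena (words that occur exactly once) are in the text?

Frequencies: the:2, hide:1, book:1, door:1, count:1, rope:1, stay:1, day:1, all:1, speak:1, though:1
Hapax (freq=1): all, book, count, day, door, hide, rope, speak, stay, though

10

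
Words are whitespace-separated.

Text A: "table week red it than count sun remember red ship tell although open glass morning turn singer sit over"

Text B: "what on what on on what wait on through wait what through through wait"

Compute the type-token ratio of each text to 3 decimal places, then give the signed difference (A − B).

0.661

TTR(A) = 18/19 = 0.947
TTR(B) = 4/14 = 0.286
Difference = 0.947 − 0.286 = 0.661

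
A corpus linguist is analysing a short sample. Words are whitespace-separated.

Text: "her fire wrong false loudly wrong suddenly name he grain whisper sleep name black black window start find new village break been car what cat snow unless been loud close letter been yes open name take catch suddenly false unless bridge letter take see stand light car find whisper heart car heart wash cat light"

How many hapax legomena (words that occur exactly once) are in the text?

22

Frequencies: name:3, been:3, car:3, wrong:2, false:2, suddenly:2, whisper:2, black:2, find:2, cat:2, unless:2, letter:2, take:2, light:2, heart:2, her:1, fire:1, loudly:1, he:1, grain:1, … (17 more, each freq 1)
Hapax (freq=1): break, bridge, catch, close, fire, grain, he, her, loud, loudly, new, open, see, sleep, snow, stand, start, village, wash, what, window, yes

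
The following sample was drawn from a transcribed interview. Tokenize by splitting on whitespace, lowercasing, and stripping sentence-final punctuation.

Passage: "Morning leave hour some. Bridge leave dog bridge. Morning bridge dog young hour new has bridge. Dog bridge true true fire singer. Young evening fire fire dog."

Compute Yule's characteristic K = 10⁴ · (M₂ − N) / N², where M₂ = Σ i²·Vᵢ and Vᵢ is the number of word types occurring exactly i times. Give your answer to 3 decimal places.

Frequencies: bridge:5, dog:4, fire:3, morning:2, leave:2, hour:2, young:2, true:2, some:1, new:1, has:1, singer:1, evening:1
N = 27. Frequency spectrum: V_1=5, V_2=5, V_3=1, V_4=1, V_5=1
M₂ = 1²·5 + 2²·5 + 3²·1 + 4²·1 + 5²·1 = 75
K = 10000 × (75 − 27) / 27² = 658.436

658.436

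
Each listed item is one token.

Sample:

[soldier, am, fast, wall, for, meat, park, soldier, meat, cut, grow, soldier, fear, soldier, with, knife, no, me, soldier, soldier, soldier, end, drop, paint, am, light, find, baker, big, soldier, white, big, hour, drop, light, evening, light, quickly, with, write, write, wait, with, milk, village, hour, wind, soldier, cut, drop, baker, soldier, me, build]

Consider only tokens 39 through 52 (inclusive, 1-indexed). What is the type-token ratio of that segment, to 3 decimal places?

Segment tokens 39–52: with, write, write, wait, with, milk, village, hour, wind, soldier, cut, drop, baker, soldier
Segment N = 14, segment V = 11.
TTR = 11 / 14 = 0.786

0.786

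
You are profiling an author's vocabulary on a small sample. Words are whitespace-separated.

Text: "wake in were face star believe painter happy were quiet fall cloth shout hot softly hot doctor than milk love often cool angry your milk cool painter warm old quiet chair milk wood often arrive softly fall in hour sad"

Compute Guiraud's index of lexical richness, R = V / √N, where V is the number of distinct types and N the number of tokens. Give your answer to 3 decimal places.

N = 40, V = 29.
√N = 6.324555
R = 29 / 6.324555 = 4.585

4.585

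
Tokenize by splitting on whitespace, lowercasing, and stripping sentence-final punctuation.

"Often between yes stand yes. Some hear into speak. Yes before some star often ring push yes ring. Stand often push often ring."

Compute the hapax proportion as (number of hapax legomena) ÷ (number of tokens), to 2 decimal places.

0.26

Frequencies: often:4, yes:4, ring:3, stand:2, some:2, push:2, between:1, hear:1, into:1, speak:1, before:1, star:1
Hapax count = 6; token count = 23.
Ratio = 6 / 23 = 0.26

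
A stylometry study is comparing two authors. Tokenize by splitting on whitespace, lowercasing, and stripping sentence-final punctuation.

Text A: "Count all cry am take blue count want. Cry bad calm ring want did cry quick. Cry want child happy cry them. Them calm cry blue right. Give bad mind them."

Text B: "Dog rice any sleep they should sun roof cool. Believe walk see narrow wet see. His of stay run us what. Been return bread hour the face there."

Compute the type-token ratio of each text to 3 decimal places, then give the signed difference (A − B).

-0.383

TTR(A) = 18/31 = 0.581
TTR(B) = 27/28 = 0.964
Difference = 0.581 − 0.964 = -0.383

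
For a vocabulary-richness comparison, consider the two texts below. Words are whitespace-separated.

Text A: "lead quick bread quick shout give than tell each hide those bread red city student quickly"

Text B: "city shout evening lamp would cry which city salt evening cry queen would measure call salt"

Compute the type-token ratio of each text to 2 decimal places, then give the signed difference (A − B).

0.19

TTR(A) = 14/16 = 0.88
TTR(B) = 11/16 = 0.69
Difference = 0.88 − 0.69 = 0.19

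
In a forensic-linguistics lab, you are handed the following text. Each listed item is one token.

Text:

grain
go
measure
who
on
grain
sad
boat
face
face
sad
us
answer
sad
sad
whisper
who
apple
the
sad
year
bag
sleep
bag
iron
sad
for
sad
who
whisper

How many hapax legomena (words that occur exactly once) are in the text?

Frequencies: sad:7, who:3, grain:2, face:2, whisper:2, bag:2, go:1, measure:1, on:1, boat:1, us:1, answer:1, apple:1, the:1, year:1, sleep:1, iron:1, for:1
Hapax (freq=1): answer, apple, boat, for, go, iron, measure, on, sleep, the, us, year

12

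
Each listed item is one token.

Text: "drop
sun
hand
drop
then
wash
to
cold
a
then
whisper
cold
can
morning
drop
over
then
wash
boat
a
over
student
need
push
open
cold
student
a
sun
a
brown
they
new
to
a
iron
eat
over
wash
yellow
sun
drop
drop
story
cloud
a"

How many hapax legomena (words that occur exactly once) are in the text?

16

Frequencies: a:6, drop:5, sun:3, then:3, wash:3, cold:3, over:3, to:2, student:2, hand:1, whisper:1, can:1, morning:1, boat:1, need:1, push:1, open:1, brown:1, they:1, new:1, … (5 more, each freq 1)
Hapax (freq=1): boat, brown, can, cloud, eat, hand, iron, morning, need, new, open, push, story, they, whisper, yellow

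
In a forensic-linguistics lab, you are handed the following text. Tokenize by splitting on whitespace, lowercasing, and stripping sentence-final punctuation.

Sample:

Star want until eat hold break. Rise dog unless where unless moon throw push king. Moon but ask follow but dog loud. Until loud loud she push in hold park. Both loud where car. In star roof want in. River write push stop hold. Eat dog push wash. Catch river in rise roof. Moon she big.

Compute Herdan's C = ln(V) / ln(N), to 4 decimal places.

N = 56, V = 30.
ln(V) = 3.401197, ln(N) = 4.025352
C = 3.401197 / 4.025352 = 0.8449

0.8449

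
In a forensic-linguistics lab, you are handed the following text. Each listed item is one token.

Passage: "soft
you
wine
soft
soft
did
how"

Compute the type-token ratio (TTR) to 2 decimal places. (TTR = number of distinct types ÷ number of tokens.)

N = 7 tokens, V = 5 types.
TTR = V / N = 5 / 7 = 0.71

0.71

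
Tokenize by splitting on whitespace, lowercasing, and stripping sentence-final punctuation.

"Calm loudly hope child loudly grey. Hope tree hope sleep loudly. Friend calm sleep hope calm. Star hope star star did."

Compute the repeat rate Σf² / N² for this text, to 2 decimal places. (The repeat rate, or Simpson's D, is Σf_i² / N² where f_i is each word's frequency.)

Frequencies: hope:5, calm:3, loudly:3, star:3, sleep:2, child:1, grey:1, tree:1, friend:1, did:1
Σf² = 61; N² = 441
Repeat rate = 61 / 441 = 0.14

0.14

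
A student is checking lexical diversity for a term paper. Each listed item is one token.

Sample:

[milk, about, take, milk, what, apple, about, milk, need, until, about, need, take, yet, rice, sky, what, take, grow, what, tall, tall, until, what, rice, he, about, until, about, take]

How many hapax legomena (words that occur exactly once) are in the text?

Frequencies: about:5, take:4, what:4, milk:3, until:3, need:2, rice:2, tall:2, apple:1, yet:1, sky:1, grow:1, he:1
Hapax (freq=1): apple, grow, he, sky, yet

5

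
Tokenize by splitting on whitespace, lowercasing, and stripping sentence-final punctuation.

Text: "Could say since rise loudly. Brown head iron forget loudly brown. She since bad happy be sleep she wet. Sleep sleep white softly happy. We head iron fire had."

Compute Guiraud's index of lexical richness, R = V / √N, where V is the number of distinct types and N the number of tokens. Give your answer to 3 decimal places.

3.714

N = 29, V = 20.
√N = 5.385165
R = 20 / 5.385165 = 3.714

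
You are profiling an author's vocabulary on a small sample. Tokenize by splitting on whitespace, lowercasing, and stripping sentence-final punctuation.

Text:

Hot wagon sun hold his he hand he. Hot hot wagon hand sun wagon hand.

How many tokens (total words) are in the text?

Tokens: hot, wagon, sun, hold, his, he, hand, he, hot, hot, wagon, hand, sun, wagon, hand
N = 15

15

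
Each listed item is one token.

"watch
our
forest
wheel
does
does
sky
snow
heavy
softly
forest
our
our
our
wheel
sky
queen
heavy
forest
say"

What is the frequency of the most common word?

4

Frequencies: our:4, forest:3, wheel:2, does:2, sky:2, heavy:2, watch:1, snow:1, softly:1, queen:1, say:1
Most common: 'our' with frequency 4.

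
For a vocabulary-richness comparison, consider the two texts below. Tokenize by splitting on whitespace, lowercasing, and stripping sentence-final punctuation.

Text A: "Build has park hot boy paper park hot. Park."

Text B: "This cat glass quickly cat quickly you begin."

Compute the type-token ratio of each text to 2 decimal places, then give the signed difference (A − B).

TTR(A) = 6/9 = 0.67
TTR(B) = 6/8 = 0.75
Difference = 0.67 − 0.75 = -0.08

-0.08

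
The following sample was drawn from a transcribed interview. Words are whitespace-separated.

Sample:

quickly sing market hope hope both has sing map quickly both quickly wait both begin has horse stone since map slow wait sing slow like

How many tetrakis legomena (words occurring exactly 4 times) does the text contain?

0

Frequencies: quickly:3, sing:3, both:3, hope:2, has:2, map:2, wait:2, slow:2, market:1, begin:1, horse:1, stone:1, since:1, like:1
Words with frequency 4: (none)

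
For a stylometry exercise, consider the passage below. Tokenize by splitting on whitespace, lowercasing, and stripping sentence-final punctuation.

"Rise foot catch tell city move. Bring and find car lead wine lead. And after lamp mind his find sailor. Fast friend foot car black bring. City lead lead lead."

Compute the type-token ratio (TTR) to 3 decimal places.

N = 30 tokens, V = 20 types.
TTR = V / N = 20 / 30 = 0.667

0.667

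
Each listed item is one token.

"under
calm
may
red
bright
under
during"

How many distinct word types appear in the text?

6

Distinct types: {bright, calm, during, may, red, under}
V = 6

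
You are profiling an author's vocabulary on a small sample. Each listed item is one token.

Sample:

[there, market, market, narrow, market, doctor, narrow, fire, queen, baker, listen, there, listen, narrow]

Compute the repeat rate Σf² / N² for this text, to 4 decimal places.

Frequencies: market:3, narrow:3, there:2, listen:2, doctor:1, fire:1, queen:1, baker:1
Σf² = 30; N² = 196
Repeat rate = 30 / 196 = 0.1531

0.1531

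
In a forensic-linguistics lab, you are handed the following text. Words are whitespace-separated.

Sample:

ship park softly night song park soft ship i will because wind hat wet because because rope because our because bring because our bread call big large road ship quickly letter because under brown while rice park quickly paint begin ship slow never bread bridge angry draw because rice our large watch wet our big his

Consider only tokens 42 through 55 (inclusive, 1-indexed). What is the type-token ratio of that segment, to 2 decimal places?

Segment tokens 42–55: slow, never, bread, bridge, angry, draw, because, rice, our, large, watch, wet, our, big
Segment N = 14, segment V = 13.
TTR = 13 / 14 = 0.93

0.93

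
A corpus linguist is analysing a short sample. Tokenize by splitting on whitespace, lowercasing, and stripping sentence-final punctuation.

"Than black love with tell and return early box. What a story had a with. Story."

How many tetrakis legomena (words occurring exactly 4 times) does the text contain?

Frequencies: with:2, a:2, story:2, than:1, black:1, love:1, tell:1, and:1, return:1, early:1, box:1, what:1, had:1
Words with frequency 4: (none)

0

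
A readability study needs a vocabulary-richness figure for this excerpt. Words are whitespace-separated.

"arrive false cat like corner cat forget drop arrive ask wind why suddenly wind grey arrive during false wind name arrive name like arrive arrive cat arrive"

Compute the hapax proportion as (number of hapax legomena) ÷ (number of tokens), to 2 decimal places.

Frequencies: arrive:7, cat:3, wind:3, false:2, like:2, name:2, corner:1, forget:1, drop:1, ask:1, why:1, suddenly:1, grey:1, during:1
Hapax count = 8; token count = 27.
Ratio = 8 / 27 = 0.30

0.30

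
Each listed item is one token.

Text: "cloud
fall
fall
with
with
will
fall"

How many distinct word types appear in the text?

Distinct types: {cloud, fall, will, with}
V = 4

4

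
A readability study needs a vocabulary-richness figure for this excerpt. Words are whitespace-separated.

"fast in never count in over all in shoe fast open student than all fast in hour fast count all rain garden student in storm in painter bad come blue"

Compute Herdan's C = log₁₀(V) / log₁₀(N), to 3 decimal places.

N = 30, V = 18.
log₁₀(V) = 1.255273, log₁₀(N) = 1.477121
C = 1.255273 / 1.477121 = 0.850

0.850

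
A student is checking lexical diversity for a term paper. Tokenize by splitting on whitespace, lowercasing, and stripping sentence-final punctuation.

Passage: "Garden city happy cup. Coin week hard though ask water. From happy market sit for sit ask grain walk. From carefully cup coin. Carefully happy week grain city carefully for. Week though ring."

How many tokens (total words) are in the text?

33

Tokens: garden, city, happy, cup, coin, week, hard, though, ask, water, from, happy, market, sit, for, sit, ask, grain, walk, from, carefully, cup, coin, carefully, happy, week, grain, city, carefully, for, week, though, ring
N = 33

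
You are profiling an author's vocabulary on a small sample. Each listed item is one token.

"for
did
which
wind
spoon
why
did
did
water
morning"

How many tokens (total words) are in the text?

10

Tokens: for, did, which, wind, spoon, why, did, did, water, morning
N = 10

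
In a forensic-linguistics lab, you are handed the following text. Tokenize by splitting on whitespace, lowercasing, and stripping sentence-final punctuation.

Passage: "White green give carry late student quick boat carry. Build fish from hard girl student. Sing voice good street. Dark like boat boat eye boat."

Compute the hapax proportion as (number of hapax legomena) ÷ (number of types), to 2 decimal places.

Frequencies: boat:4, carry:2, student:2, white:1, green:1, give:1, late:1, quick:1, build:1, fish:1, from:1, hard:1, girl:1, sing:1, voice:1, good:1, street:1, dark:1, like:1, eye:1
Hapax count = 17; type count = 20.
Ratio = 17 / 20 = 0.85

0.85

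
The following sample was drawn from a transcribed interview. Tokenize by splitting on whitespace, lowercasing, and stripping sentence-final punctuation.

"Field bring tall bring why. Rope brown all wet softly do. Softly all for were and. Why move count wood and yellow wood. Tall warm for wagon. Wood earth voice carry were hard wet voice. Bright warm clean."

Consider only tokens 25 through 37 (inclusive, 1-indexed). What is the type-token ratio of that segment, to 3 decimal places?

Segment tokens 25–37: warm, for, wagon, wood, earth, voice, carry, were, hard, wet, voice, bright, warm
Segment N = 13, segment V = 11.
TTR = 11 / 13 = 0.846

0.846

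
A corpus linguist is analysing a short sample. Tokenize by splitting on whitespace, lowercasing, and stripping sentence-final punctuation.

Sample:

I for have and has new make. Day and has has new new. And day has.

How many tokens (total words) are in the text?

16

Tokens: i, for, have, and, has, new, make, day, and, has, has, new, new, and, day, has
N = 16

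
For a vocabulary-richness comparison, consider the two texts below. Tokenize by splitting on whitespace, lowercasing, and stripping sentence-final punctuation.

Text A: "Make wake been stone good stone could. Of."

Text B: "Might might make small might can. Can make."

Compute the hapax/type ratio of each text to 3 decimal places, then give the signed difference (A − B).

A: hapax=6, V=7, ratio=0.857
B: hapax=1, V=4, ratio=0.250
Difference = 0.857 − 0.250 = 0.607

0.607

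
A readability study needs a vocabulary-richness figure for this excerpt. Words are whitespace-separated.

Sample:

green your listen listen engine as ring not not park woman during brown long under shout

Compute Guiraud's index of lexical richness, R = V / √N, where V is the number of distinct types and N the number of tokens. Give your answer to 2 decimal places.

3.50

N = 16, V = 14.
√N = 4.000000
R = 14 / 4.000000 = 3.50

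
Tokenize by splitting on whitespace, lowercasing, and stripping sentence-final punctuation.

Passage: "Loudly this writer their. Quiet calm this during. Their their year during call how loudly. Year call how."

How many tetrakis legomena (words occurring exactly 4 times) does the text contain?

0

Frequencies: their:3, loudly:2, this:2, during:2, year:2, call:2, how:2, writer:1, quiet:1, calm:1
Words with frequency 4: (none)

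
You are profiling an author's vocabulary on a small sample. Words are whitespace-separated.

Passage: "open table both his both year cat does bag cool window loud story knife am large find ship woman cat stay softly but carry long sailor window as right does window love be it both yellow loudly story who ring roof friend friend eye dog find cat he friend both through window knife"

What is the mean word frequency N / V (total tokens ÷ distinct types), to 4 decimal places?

N = 53 tokens, V = 39 types.
Mean frequency = N / V = 53 / 39 = 1.3590

1.3590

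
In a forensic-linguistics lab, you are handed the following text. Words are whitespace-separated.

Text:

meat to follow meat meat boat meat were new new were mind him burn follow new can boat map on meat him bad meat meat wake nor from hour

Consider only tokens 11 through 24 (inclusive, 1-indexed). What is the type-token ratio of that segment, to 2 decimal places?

0.86

Segment tokens 11–24: were, mind, him, burn, follow, new, can, boat, map, on, meat, him, bad, meat
Segment N = 14, segment V = 12.
TTR = 12 / 14 = 0.86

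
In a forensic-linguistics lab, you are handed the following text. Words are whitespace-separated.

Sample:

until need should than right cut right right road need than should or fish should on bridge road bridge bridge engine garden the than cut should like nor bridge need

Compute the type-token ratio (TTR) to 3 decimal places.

0.533

N = 30 tokens, V = 16 types.
TTR = V / N = 16 / 30 = 0.533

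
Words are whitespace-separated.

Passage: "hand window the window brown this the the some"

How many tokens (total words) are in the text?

Tokens: hand, window, the, window, brown, this, the, the, some
N = 9

9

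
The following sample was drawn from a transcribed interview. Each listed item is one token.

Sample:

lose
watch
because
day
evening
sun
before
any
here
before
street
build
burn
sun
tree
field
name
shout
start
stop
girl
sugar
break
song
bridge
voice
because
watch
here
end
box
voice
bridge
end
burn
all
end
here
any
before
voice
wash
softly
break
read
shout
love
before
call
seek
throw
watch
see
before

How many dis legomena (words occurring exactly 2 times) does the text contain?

7

Frequencies: before:5, watch:3, here:3, voice:3, end:3, because:2, sun:2, any:2, burn:2, shout:2, break:2, bridge:2, lose:1, day:1, evening:1, street:1, build:1, tree:1, field:1, name:1, … (15 more, each freq 1)
Words with frequency 2: any, because, break, bridge, burn, shout, sun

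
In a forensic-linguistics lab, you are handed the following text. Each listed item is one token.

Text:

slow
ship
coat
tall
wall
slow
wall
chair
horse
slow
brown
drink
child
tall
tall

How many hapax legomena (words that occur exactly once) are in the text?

Frequencies: slow:3, tall:3, wall:2, ship:1, coat:1, chair:1, horse:1, brown:1, drink:1, child:1
Hapax (freq=1): brown, chair, child, coat, drink, horse, ship

7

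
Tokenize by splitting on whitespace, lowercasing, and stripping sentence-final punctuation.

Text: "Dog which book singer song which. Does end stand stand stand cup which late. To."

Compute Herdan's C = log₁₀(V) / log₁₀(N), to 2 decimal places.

N = 15, V = 11.
log₁₀(V) = 1.041393, log₁₀(N) = 1.176091
C = 1.041393 / 1.176091 = 0.89

0.89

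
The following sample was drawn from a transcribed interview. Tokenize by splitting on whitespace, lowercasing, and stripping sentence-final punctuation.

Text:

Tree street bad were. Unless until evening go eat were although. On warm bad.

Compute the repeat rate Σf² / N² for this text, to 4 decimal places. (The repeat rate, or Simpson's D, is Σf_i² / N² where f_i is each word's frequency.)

0.0918

Frequencies: bad:2, were:2, tree:1, street:1, unless:1, until:1, evening:1, go:1, eat:1, although:1, on:1, warm:1
Σf² = 18; N² = 196
Repeat rate = 18 / 196 = 0.0918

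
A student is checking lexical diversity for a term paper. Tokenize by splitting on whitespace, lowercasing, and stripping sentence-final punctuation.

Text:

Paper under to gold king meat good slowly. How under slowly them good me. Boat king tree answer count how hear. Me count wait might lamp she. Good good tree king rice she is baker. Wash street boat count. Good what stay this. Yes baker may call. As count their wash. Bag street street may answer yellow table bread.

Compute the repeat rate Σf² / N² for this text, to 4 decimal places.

0.0359

Frequencies: good:5, count:4, king:3, street:3, under:2, slowly:2, how:2, me:2, boat:2, tree:2, answer:2, she:2, baker:2, wash:2, may:2, paper:1, to:1, gold:1, meat:1, them:1, … (17 more, each freq 1)
Σf² = 125; N² = 3481
Repeat rate = 125 / 3481 = 0.0359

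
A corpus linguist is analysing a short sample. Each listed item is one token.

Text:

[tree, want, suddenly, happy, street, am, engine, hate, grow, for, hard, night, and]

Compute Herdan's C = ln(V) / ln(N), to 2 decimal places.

1.00

N = 13, V = 13.
ln(V) = 2.564949, ln(N) = 2.564949
C = 2.564949 / 2.564949 = 1.00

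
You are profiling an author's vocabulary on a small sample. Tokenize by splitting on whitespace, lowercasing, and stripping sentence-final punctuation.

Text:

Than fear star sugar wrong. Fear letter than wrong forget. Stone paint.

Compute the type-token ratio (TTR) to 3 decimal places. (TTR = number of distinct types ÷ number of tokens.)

N = 12 tokens, V = 9 types.
TTR = V / N = 9 / 12 = 0.750

0.750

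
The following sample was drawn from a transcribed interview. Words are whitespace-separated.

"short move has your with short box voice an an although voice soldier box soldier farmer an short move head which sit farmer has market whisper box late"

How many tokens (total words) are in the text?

28

Tokens: short, move, has, your, with, short, box, voice, an, an, although, voice, soldier, box, soldier, farmer, an, short, move, head, which, sit, farmer, has, market, whisper, box, late
N = 28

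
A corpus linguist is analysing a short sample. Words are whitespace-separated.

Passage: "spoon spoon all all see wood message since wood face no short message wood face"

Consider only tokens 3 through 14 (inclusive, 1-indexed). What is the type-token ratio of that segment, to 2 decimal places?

Segment tokens 3–14: all, all, see, wood, message, since, wood, face, no, short, message, wood
Segment N = 12, segment V = 8.
TTR = 8 / 12 = 0.67

0.67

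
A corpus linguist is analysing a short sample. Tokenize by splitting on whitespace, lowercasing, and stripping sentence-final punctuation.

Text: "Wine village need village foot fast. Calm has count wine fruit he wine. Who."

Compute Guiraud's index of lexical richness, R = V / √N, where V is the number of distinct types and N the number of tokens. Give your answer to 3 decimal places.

N = 14, V = 11.
√N = 3.741657
R = 11 / 3.741657 = 2.940

2.940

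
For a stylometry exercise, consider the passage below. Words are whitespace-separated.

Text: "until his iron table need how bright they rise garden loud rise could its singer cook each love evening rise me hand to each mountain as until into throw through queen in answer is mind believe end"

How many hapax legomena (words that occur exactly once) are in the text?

30

Frequencies: rise:3, until:2, each:2, his:1, iron:1, table:1, need:1, how:1, bright:1, they:1, garden:1, loud:1, could:1, its:1, singer:1, cook:1, love:1, evening:1, me:1, hand:1, … (13 more, each freq 1)
Hapax (freq=1): answer, as, believe, bright, cook, could, end, evening, garden, hand, his, how, in, into, iron, is, its, loud, love, me, mind, mountain, need, queen, singer, table, they, through, throw, to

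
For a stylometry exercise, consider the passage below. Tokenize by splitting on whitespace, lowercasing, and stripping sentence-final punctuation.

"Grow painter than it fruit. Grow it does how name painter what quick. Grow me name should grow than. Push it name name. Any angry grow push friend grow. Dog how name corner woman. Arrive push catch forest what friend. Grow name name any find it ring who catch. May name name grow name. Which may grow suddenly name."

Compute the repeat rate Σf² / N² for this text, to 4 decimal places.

0.0790

Frequencies: name:11, grow:9, it:4, push:3, painter:2, than:2, how:2, what:2, any:2, friend:2, catch:2, may:2, fruit:1, does:1, quick:1, me:1, should:1, angry:1, dog:1, corner:1, … (8 more, each freq 1)
Σf² = 275; N² = 3481
Repeat rate = 275 / 3481 = 0.0790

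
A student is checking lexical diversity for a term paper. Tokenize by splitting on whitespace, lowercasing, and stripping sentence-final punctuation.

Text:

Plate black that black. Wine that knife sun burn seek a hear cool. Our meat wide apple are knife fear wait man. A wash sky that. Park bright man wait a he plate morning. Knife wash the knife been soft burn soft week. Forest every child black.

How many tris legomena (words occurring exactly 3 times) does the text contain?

Frequencies: knife:4, black:3, that:3, a:3, plate:2, burn:2, wait:2, man:2, wash:2, soft:2, wine:1, sun:1, seek:1, hear:1, cool:1, our:1, meat:1, wide:1, apple:1, are:1, … (12 more, each freq 1)
Words with frequency 3: a, black, that

3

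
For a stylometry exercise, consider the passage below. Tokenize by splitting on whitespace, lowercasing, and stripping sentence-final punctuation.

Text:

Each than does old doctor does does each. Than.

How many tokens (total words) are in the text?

9

Tokens: each, than, does, old, doctor, does, does, each, than
N = 9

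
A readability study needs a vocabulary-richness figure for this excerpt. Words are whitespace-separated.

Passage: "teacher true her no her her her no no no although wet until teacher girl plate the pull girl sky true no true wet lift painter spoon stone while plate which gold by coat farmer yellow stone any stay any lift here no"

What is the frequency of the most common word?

6

Frequencies: no:6, her:4, true:3, teacher:2, wet:2, girl:2, plate:2, lift:2, stone:2, any:2, although:1, until:1, the:1, pull:1, sky:1, painter:1, spoon:1, while:1, which:1, gold:1, … (6 more, each freq 1)
Most common: 'no' with frequency 6.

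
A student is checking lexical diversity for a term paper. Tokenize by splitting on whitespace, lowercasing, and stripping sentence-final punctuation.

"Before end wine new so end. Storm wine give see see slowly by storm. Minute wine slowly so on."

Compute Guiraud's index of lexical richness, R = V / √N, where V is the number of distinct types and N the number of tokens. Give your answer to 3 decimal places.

2.753

N = 19, V = 12.
√N = 4.358899
R = 12 / 4.358899 = 2.753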